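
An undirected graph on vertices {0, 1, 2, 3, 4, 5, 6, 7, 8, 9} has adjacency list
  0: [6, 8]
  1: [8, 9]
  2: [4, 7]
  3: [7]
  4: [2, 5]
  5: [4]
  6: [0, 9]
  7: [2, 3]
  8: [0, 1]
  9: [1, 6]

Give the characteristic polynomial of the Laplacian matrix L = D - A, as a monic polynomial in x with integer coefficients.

x^10 - 18x^9 + 136x^8 - 560x^7 + 1365x^6 - 2000x^5 + 1700x^4 - 750x^3 + 125x^2

With the vertex order [0, 1, 2, 3, 4, 5, 6, 7, 8, 9], the degrees are [2, 2, 2, 1, 2, 1, 2, 2, 2, 2], giving D = diag(2, 2, 2, 1, 2, 1, 2, 2, 2, 2) and L = D - A. L has integer entries, so p(x) = det(xI - L) has integer coefficients. Expanding the determinant yields x^10 - 18x^9 + 136x^8 - 560x^7 + 1365x^6 - 2000x^5 + 1700x^4 - 750x^3 + 125x^2. The coefficient of x^9 equals -trace(L) = -18, matching the sum of degrees. The eigenvalues sum to 18, which equals trace(L) = 2|E|.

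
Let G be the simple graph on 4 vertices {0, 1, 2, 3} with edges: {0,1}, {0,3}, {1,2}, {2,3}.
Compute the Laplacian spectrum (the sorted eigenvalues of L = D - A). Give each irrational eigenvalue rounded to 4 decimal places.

[0, 2, 2, 4]

With the vertex order [0, 1, 2, 3], the degrees are [2, 2, 2, 2], giving D = diag(2, 2, 2, 2) and L = D - A. The multiplicity of 0 as a Laplacian eigenvalue equals the number of connected components. By the matrix-tree theorem the graph has (1/4) * product of the nonzero eigenvalues = 4 spanning trees. The largest eigenvalue, 4, is at most the vertex count 4.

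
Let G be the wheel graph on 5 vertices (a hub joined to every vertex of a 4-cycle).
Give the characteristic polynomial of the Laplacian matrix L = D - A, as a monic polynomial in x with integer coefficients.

The graph has 5 vertices and degree multiset [4, 3, 3, 3, 3]; D is the diagonal matrix of degrees and L = D - A. Computing det(xI - L) by cofactor expansion (or equivalently via sum-over-permutations) gives x^5 - 16x^4 + 94x^3 - 240x^2 + 225x. The constant term is 0 because L is singular (the all-ones vector lies in its kernel). The eigenvalues sum to 16, which equals trace(L) = 2|E|.

x^5 - 16x^4 + 94x^3 - 240x^2 + 225x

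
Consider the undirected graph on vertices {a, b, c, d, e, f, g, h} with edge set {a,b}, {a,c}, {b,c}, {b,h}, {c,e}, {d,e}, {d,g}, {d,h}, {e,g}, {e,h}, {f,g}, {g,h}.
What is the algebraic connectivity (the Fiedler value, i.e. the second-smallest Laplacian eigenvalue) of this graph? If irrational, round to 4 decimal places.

0.6251

Each diagonal entry of L is the vertex degree and each off-diagonal entry is -1 where an edge is present, 0 otherwise; in the order [a, b, c, d, e, f, g, h] the diagonal is [2, 3, 3, 3, 4, 1, 4, 4]. The sorted Laplacian eigenvalues are [0, 0.6251, 1.3114, 3.2939, 3.3820, 4.4866, 5.2830, 5.6180]; the algebraic connectivity is the second entry, 0.6251. The largest eigenvalue, 5.6180, is at most the vertex count 8.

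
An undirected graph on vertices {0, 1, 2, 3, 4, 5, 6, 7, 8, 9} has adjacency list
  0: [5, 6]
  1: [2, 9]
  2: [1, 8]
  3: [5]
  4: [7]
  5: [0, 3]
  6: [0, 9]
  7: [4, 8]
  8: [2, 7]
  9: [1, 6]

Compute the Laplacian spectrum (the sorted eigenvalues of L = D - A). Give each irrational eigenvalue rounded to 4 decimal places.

[0, 0.0979, 0.3820, 0.8244, 1.3820, 2, 2.6180, 3.1756, 3.6180, 3.9021]

With the vertex order [0, 1, 2, 3, 4, 5, 6, 7, 8, 9], the degrees are [2, 2, 2, 1, 1, 2, 2, 2, 2, 2], giving D = diag(2, 2, 2, 1, 1, 2, 2, 2, 2, 2) and L = D - A. L is symmetric positive semidefinite, so every eigenvalue is real and nonnegative. By the matrix-tree theorem the graph has (1/10) * product of the nonzero eigenvalues = 1 spanning tree.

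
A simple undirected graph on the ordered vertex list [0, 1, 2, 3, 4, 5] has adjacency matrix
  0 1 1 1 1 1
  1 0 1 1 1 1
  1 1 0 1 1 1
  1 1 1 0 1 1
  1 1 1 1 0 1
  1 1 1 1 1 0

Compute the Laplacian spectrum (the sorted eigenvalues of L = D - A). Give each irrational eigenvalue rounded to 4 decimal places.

Reading degrees in the order [0, 1, 2, 3, 4, 5] gives [5, 5, 5, 5, 5, 5]; set D = diag(5, 5, 5, 5, 5, 5) and form L = D - A. The multiplicity of 0 as a Laplacian eigenvalue equals the number of connected components.

[0, 6, 6, 6, 6, 6]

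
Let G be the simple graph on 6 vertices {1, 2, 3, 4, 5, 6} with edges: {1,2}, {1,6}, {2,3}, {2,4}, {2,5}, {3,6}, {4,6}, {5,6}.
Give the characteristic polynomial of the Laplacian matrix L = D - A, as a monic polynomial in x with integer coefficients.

x^6 - 16x^5 + 96x^4 - 272x^3 + 368x^2 - 192x

With the vertex order [1, 2, 3, 4, 5, 6], the degrees are [2, 4, 2, 2, 2, 4], giving D = diag(2, 4, 2, 2, 2, 4) and L = D - A. Computing det(xI - L) by cofactor expansion (or equivalently via sum-over-permutations) gives x^6 - 16x^5 + 96x^4 - 272x^3 + 368x^2 - 192x. Since p(0) = det(-L) = 0, x divides p(x).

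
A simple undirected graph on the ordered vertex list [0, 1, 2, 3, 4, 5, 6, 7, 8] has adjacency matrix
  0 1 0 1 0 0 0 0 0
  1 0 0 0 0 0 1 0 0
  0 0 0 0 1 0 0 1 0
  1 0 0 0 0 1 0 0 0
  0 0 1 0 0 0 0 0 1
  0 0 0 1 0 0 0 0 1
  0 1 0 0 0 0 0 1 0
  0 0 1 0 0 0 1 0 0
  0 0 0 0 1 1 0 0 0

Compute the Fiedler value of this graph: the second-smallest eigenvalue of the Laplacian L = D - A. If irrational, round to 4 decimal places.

With the vertex order [0, 1, 2, 3, 4, 5, 6, 7, 8], the degrees are [2, 2, 2, 2, 2, 2, 2, 2, 2], giving D = diag(2, 2, 2, 2, 2, 2, 2, 2, 2) and L = D - A. Computing the eigenvalues of L and sorting gives [0, 0.4679, 0.4679, 1.6527, 1.6527, 3, 3, 3.8794, 3.8794]. The Fiedler value lambda_2 = 0.4679 is strictly positive, so the graph is connected. There is one zero in the spectrum, matching the 1 component. By the matrix-tree theorem the graph has (1/9) * product of the nonzero eigenvalues = 9 spanning trees.

0.4679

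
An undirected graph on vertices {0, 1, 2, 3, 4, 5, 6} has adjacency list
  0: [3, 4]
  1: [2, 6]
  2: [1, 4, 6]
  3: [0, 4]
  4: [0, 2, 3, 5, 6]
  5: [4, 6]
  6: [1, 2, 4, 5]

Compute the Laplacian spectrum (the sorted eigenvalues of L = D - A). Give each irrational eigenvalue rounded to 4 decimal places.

[0, 0.8302, 1.7411, 3, 3.3636, 4.9214, 6.1437]

Reading degrees in the order [0, 1, 2, 3, 4, 5, 6] gives [2, 2, 3, 2, 5, 2, 4]; set D = diag(2, 2, 3, 2, 5, 2, 4) and form L = D - A. Diagonalising L (or applying a numerical eigensolver to the 7x7 matrix) gives the spectrum above. The single zero eigenvalue shows the graph is connected. The largest eigenvalue, 6.1437, is at most the vertex count 7.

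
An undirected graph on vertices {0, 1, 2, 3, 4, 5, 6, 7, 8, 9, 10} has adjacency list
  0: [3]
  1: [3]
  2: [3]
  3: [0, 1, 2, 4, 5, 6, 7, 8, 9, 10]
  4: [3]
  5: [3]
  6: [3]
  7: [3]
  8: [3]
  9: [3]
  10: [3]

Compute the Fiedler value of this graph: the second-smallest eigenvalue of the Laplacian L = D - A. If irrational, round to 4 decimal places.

1

With the vertex order [0, 1, 2, 3, 4, 5, 6, 7, 8, 9, 10], the degrees are [1, 1, 1, 10, 1, 1, 1, 1, 1, 1, 1], giving D = diag(1, 1, 1, 10, 1, 1, 1, 1, 1, 1, 1) and L = D - A. The smallest Laplacian eigenvalue is always 0. The next one, lambda_2 = 1, measures how hard the graph is to disconnect: larger values mean better connectivity. By the matrix-tree theorem the graph has (1/11) * product of the nonzero eigenvalues = 1 spanning tree.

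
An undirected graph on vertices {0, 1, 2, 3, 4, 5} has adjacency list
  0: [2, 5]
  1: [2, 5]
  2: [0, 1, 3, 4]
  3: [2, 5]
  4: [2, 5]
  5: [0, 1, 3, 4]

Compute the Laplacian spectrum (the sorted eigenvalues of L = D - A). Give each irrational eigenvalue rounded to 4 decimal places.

[0, 2, 2, 2, 4, 6]

Each diagonal entry of L is the vertex degree and each off-diagonal entry is -1 where an edge is present, 0 otherwise; in the order [0, 1, 2, 3, 4, 5] the diagonal is [2, 2, 4, 2, 2, 4]. L is symmetric positive semidefinite, so every eigenvalue is real and nonnegative. The single zero eigenvalue shows the graph is connected. The eigenvalues sum to 16, which equals trace(L) = 2|E|.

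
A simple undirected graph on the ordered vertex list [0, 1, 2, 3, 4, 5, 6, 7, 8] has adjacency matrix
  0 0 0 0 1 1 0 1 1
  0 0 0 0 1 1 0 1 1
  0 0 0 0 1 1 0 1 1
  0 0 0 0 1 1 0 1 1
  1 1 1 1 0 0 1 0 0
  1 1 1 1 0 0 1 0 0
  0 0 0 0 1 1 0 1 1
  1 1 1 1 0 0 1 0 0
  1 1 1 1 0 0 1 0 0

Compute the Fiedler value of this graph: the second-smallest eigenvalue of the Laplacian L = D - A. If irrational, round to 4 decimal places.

With the vertex order [0, 1, 2, 3, 4, 5, 6, 7, 8], the degrees are [4, 4, 4, 4, 5, 5, 4, 5, 5], giving D = diag(4, 4, 4, 4, 5, 5, 4, 5, 5) and L = D - A. Computing the eigenvalues of L and sorting gives [0, 4, 4, 4, 4, 5, 5, 5, 9]. The Fiedler value lambda_2 = 4 is strictly positive, so the graph is connected. By the matrix-tree theorem the graph has (1/9) * product of the nonzero eigenvalues = 32000 spanning trees.

4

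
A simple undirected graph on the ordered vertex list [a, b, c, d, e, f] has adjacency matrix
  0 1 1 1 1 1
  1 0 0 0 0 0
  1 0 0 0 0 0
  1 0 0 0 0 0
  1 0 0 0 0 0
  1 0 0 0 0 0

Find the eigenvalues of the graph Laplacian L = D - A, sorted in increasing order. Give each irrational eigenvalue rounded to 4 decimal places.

[0, 1, 1, 1, 1, 6]

Reading degrees in the order [a, b, c, d, e, f] gives [5, 1, 1, 1, 1, 1]; set D = diag(5, 1, 1, 1, 1, 1) and form L = D - A. L is symmetric positive semidefinite, so every eigenvalue is real and nonnegative.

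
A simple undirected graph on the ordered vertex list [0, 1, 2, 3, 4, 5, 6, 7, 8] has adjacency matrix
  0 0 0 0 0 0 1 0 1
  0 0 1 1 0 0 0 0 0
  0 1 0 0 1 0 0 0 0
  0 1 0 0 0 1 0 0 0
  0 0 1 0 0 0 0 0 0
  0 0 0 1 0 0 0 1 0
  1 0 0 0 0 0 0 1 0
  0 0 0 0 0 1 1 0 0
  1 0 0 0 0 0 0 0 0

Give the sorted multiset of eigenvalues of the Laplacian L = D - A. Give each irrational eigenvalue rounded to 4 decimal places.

Reading degrees in the order [0, 1, 2, 3, 4, 5, 6, 7, 8] gives [2, 2, 2, 2, 1, 2, 2, 2, 1]; set D = diag(2, 2, 2, 2, 1, 2, 2, 2, 1) and form L = D - A. Since every row of L sums to 0, the all-ones vector is in the kernel and 0 is an eigenvalue. There is one zero in the spectrum, matching the 1 component.

[0, 0.1206, 0.4679, 1, 1.6527, 2.3473, 3, 3.5321, 3.8794]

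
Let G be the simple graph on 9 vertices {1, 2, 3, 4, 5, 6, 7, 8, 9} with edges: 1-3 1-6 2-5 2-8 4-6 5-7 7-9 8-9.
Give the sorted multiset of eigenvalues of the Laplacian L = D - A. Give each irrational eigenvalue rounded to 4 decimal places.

[0, 0, 0.5858, 1.3820, 1.3820, 2, 3.4142, 3.6180, 3.6180]

Each diagonal entry of L is the vertex degree and each off-diagonal entry is -1 where an edge is present, 0 otherwise; in the order [1, 2, 3, 4, 5, 6, 7, 8, 9] the diagonal is [2, 2, 1, 1, 2, 2, 2, 2, 2]. Diagonalising L (or applying a numerical eigensolver to the 9x9 matrix) gives the spectrum above. The 2 zero eigenvalues correspond to the 2 connected components. There are 2 zeros in the spectrum, matching the 2 components.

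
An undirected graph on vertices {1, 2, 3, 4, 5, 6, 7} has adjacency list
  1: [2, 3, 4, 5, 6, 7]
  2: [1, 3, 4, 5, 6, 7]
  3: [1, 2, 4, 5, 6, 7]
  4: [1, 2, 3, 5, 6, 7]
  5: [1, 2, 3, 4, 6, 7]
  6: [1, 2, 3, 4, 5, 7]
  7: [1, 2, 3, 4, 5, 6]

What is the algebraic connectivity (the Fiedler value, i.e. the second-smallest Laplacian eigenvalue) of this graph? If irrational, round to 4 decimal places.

Each diagonal entry of L is the vertex degree and each off-diagonal entry is -1 where an edge is present, 0 otherwise; in the order [1, 2, 3, 4, 5, 6, 7] the diagonal is [6, 6, 6, 6, 6, 6, 6]. The smallest Laplacian eigenvalue is always 0. The next one, lambda_2 = 7, measures how hard the graph is to disconnect: larger values mean better connectivity. There is one zero in the spectrum, matching the 1 component. The largest eigenvalue, 7, is at most the vertex count 7.

7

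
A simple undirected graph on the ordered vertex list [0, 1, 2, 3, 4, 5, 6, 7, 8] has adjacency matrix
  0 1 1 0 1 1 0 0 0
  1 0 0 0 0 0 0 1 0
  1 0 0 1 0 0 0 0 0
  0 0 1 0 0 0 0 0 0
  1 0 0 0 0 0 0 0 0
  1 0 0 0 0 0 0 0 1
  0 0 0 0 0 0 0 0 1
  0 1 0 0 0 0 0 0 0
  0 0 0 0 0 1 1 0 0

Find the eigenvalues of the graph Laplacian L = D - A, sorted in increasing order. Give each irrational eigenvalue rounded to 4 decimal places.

Each diagonal entry of L is the vertex degree and each off-diagonal entry is -1 where an edge is present, 0 otherwise; in the order [0, 1, 2, 3, 4, 5, 6, 7, 8] the diagonal is [4, 2, 2, 1, 1, 2, 1, 1, 2]. The multiplicity of 0 as a Laplacian eigenvalue equals the number of connected components. By the matrix-tree theorem the graph has (1/9) * product of the nonzero eigenvalues = 1 spanning tree. The largest eigenvalue, 5.2439, is at most the vertex count 9.

[0, 0.2398, 0.3820, 0.7199, 1.4240, 2.2032, 2.6180, 3.1692, 5.2439]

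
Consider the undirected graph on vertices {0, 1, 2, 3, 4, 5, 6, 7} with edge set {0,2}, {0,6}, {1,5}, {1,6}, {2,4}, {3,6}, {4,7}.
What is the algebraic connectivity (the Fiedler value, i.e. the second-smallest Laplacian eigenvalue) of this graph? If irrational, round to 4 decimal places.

With the vertex order [0, 1, 2, 3, 4, 5, 6, 7], the degrees are [2, 2, 2, 1, 2, 1, 3, 1], giving D = diag(2, 2, 2, 1, 2, 1, 3, 1) and L = D - A. Computing the eigenvalues of L and sorting gives [0, 0.1864, 0.5858, 1, 2, 2.4707, 3.4142, 4.3429]. The Fiedler value lambda_2 = 0.1864 is strictly positive, so the graph is connected. The largest eigenvalue, 4.3429, is at most the vertex count 8. There is one zero in the spectrum, matching the 1 component.

0.1864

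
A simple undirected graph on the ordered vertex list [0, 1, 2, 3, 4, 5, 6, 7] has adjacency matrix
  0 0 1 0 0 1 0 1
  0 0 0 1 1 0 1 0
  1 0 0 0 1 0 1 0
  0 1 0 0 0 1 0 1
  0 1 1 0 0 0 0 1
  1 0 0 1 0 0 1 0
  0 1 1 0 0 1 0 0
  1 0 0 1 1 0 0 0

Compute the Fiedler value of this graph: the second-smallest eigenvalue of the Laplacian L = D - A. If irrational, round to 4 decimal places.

2

Reading degrees in the order [0, 1, 2, 3, 4, 5, 6, 7] gives [3, 3, 3, 3, 3, 3, 3, 3]; set D = diag(3, 3, 3, 3, 3, 3, 3, 3) and form L = D - A. The smallest Laplacian eigenvalue is always 0. The next one, lambda_2 = 2, measures how hard the graph is to disconnect: larger values mean better connectivity. By the matrix-tree theorem the graph has (1/8) * product of the nonzero eigenvalues = 384 spanning trees. The eigenvalues sum to 24, which equals trace(L) = 2|E|.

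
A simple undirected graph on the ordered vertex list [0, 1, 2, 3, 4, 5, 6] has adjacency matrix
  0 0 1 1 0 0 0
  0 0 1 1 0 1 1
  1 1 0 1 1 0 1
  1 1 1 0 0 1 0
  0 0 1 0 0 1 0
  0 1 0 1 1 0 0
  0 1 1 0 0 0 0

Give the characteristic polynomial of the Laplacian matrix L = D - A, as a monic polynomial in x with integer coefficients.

x^7 - 22x^6 + 192x^5 - 846x^4 + 1976x^3 - 2318x^2 + 1071x

With the vertex order [0, 1, 2, 3, 4, 5, 6], the degrees are [2, 4, 5, 4, 2, 3, 2], giving D = diag(2, 4, 5, 4, 2, 3, 2) and L = D - A. Computing det(xI - L) by cofactor expansion (or equivalently via sum-over-permutations) gives x^7 - 22x^6 + 192x^5 - 846x^4 + 1976x^3 - 2318x^2 + 1071x. The coefficient of x^6 equals -trace(L) = -22, matching the sum of degrees.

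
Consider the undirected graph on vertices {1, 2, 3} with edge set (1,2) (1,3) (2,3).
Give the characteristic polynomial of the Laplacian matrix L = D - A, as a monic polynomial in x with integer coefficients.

Each diagonal entry of L is the vertex degree and each off-diagonal entry is -1 where an edge is present, 0 otherwise; in the order [1, 2, 3] the diagonal is [2, 2, 2]. The eigenvalues of L are [0, 3, 3]; the characteristic polynomial is the product of (x - lambda_i), which multiplies out to x^3 - 6x^2 + 9x. The constant term is 0 because L is singular (the all-ones vector lies in its kernel). The eigenvalues sum to 6, which equals trace(L) = 2|E|.

x^3 - 6x^2 + 9x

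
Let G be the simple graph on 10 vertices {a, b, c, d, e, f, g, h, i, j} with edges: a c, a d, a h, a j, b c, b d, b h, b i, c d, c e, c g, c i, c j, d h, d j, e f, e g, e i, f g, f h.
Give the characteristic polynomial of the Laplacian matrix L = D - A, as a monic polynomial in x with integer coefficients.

x^10 - 40x^9 + 693x^8 - 6816x^7 + 41866x^6 - 166160x^5 + 424904x^4 - 672744x^3 + 595865x^2 - 223720x

Reading degrees in the order [a, b, c, d, e, f, g, h, i, j] gives [4, 4, 7, 5, 4, 3, 3, 4, 3, 3]; set D = diag(4, 4, 7, 5, 4, 3, 3, 4, 3, 3) and form L = D - A. L has integer entries, so p(x) = det(xI - L) has integer coefficients. Expanding the determinant yields x^10 - 40x^9 + 693x^8 - 6816x^7 + 41866x^6 - 166160x^5 + 424904x^4 - 672744x^3 + 595865x^2 - 223720x. The coefficient of x^9 equals -trace(L) = -40, matching the sum of degrees. There is one zero in the spectrum, matching the 1 component.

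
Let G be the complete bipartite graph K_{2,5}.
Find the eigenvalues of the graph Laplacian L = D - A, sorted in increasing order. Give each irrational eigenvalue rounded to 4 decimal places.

[0, 2, 2, 2, 2, 5, 7]

The graph has 7 vertices and degree multiset [5, 5, 2, 2, 2, 2, 2]; D is the diagonal matrix of degrees and L = D - A. The multiplicity of 0 as a Laplacian eigenvalue equals the number of connected components. There is one zero in the spectrum, matching the 1 component. The eigenvalues sum to 20, which equals trace(L) = 2|E|.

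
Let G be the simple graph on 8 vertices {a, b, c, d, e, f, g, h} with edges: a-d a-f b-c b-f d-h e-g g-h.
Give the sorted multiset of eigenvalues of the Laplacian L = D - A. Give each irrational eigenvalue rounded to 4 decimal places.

[0, 0.1522, 0.5858, 1.2346, 2, 2.7654, 3.4142, 3.8478]

Each diagonal entry of L is the vertex degree and each off-diagonal entry is -1 where an edge is present, 0 otherwise; in the order [a, b, c, d, e, f, g, h] the diagonal is [2, 2, 1, 2, 1, 2, 2, 2]. The multiplicity of 0 as a Laplacian eigenvalue equals the number of connected components.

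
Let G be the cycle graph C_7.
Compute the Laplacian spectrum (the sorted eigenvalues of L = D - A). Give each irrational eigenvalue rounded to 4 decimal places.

The graph has 7 vertices and degree multiset [2, 2, 2, 2, 2, 2, 2]; D is the diagonal matrix of degrees and L = D - A. Since every row of L sums to 0, the all-ones vector is in the kernel and 0 is an eigenvalue. The single zero eigenvalue shows the graph is connected. The largest eigenvalue, 3.8019, is at most the vertex count 7. The eigenvalues sum to 14, which equals trace(L) = 2|E|.

[0, 0.7530, 0.7530, 2.4450, 2.4450, 3.8019, 3.8019]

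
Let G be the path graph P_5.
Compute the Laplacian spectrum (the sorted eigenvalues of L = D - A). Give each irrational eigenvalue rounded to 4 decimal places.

[0, 0.3820, 1.3820, 2.6180, 3.6180]

The graph has 5 vertices and degree multiset [2, 2, 2, 1, 1]; D is the diagonal matrix of degrees and L = D - A. Diagonalising L (or applying a numerical eigensolver to the 5x5 matrix) gives the spectrum above. The single zero eigenvalue shows the graph is connected. The largest eigenvalue, 3.6180, is at most the vertex count 5. There is one zero in the spectrum, matching the 1 component.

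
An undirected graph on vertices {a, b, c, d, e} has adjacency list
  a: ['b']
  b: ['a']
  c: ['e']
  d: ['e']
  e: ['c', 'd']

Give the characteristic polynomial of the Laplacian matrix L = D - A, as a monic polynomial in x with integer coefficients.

x^5 - 6x^4 + 11x^3 - 6x^2

Reading degrees in the order [a, b, c, d, e] gives [1, 1, 1, 1, 2]; set D = diag(1, 1, 1, 1, 2) and form L = D - A. Computing det(xI - L) by cofactor expansion (or equivalently via sum-over-permutations) gives x^5 - 6x^4 + 11x^3 - 6x^2. The coefficient of x^4 equals -trace(L) = -6, matching the sum of degrees. The largest eigenvalue, 3, is at most the vertex count 5.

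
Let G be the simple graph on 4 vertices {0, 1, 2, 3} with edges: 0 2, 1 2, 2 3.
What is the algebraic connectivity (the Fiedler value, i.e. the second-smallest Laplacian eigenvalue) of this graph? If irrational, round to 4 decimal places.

1

Reading degrees in the order [0, 1, 2, 3] gives [1, 1, 3, 1]; set D = diag(1, 1, 3, 1) and form L = D - A. Computing the eigenvalues of L and sorting gives [0, 1, 1, 4]. The Fiedler value lambda_2 = 1 is strictly positive, so the graph is connected. The largest eigenvalue, 4, is at most the vertex count 4. By the matrix-tree theorem the graph has (1/4) * product of the nonzero eigenvalues = 1 spanning tree.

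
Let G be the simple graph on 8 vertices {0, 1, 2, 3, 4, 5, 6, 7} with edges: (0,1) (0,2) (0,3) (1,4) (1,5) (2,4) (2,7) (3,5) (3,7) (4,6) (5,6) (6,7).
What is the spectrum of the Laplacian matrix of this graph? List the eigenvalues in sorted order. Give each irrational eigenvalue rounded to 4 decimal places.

[0, 2, 2, 2, 4, 4, 4, 6]

Each diagonal entry of L is the vertex degree and each off-diagonal entry is -1 where an edge is present, 0 otherwise; in the order [0, 1, 2, 3, 4, 5, 6, 7] the diagonal is [3, 3, 3, 3, 3, 3, 3, 3]. The multiplicity of 0 as a Laplacian eigenvalue equals the number of connected components. The single zero eigenvalue shows the graph is connected. The largest eigenvalue, 6, is at most the vertex count 8.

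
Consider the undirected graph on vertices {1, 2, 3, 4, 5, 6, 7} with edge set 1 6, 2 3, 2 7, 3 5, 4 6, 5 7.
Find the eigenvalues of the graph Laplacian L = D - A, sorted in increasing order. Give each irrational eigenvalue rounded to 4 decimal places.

[0, 0, 1, 2, 2, 3, 4]

Each diagonal entry of L is the vertex degree and each off-diagonal entry is -1 where an edge is present, 0 otherwise; in the order [1, 2, 3, 4, 5, 6, 7] the diagonal is [1, 2, 2, 1, 2, 2, 2]. Since every row of L sums to 0, the all-ones vector is in the kernel and 0 is an eigenvalue. The 2 zero eigenvalues correspond to the 2 connected components. The eigenvalues sum to 12, which equals trace(L) = 2|E|.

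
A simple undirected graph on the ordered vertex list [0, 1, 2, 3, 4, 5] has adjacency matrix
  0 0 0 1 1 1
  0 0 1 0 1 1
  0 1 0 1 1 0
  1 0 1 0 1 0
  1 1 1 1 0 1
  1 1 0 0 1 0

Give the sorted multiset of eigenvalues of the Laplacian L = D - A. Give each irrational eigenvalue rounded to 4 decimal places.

With the vertex order [0, 1, 2, 3, 4, 5], the degrees are [3, 3, 3, 3, 5, 3], giving D = diag(3, 3, 3, 3, 5, 3) and L = D - A. Diagonalising L (or applying a numerical eigensolver to the 6x6 matrix) gives the spectrum above. The single zero eigenvalue shows the graph is connected.

[0, 2.3820, 2.3820, 4.6180, 4.6180, 6]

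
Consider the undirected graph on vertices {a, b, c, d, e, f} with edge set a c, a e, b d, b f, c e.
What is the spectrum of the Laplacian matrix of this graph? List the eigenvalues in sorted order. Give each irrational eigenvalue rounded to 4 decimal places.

[0, 0, 1, 3, 3, 3]

With the vertex order [a, b, c, d, e, f], the degrees are [2, 2, 2, 1, 2, 1], giving D = diag(2, 2, 2, 1, 2, 1) and L = D - A. Diagonalising L (or applying a numerical eigensolver to the 6x6 matrix) gives the spectrum above. The 2 zero eigenvalues correspond to the 2 connected components. There are 2 zeros in the spectrum, matching the 2 components.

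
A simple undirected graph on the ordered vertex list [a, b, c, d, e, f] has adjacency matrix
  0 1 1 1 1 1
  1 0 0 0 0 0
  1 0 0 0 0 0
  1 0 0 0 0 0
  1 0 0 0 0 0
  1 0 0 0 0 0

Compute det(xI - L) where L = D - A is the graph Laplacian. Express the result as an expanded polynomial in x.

x^6 - 10x^5 + 30x^4 - 40x^3 + 25x^2 - 6x

Reading degrees in the order [a, b, c, d, e, f] gives [5, 1, 1, 1, 1, 1]; set D = diag(5, 1, 1, 1, 1, 1) and form L = D - A. The eigenvalues of L are [0, 1, 1, 1, 1, 6]; the characteristic polynomial is the product of (x - lambda_i), which multiplies out to x^6 - 10x^5 + 30x^4 - 40x^3 + 25x^2 - 6x. The constant term is 0 because L is singular (the all-ones vector lies in its kernel). The largest eigenvalue, 6, is at most the vertex count 6.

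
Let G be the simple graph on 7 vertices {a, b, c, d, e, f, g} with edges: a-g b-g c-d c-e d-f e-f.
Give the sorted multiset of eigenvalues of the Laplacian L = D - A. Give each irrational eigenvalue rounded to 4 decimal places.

Reading degrees in the order [a, b, c, d, e, f, g] gives [1, 1, 2, 2, 2, 2, 2]; set D = diag(1, 1, 2, 2, 2, 2, 2) and form L = D - A. The multiplicity of 0 as a Laplacian eigenvalue equals the number of connected components. The 2 zero eigenvalues correspond to the 2 connected components. The largest eigenvalue, 4, is at most the vertex count 7.

[0, 0, 1, 2, 2, 3, 4]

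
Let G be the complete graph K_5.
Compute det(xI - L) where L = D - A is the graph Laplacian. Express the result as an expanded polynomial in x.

The graph has 5 vertices and degree multiset [4, 4, 4, 4, 4]; D is the diagonal matrix of degrees and L = D - A. The eigenvalues of L are [0, 5, 5, 5, 5]; the characteristic polynomial is the product of (x - lambda_i), which multiplies out to x^5 - 20x^4 + 150x^3 - 500x^2 + 625x. Since p(0) = det(-L) = 0, x divides p(x).

x^5 - 20x^4 + 150x^3 - 500x^2 + 625x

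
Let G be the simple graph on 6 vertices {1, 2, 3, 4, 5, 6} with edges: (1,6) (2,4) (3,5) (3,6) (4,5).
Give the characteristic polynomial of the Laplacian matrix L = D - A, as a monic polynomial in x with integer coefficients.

Reading degrees in the order [1, 2, 3, 4, 5, 6] gives [1, 1, 2, 2, 2, 2]; set D = diag(1, 1, 2, 2, 2, 2) and form L = D - A. L has integer entries, so p(x) = det(xI - L) has integer coefficients. Expanding the determinant yields x^6 - 10x^5 + 36x^4 - 56x^3 + 35x^2 - 6x. The constant term is 0 because L is singular (the all-ones vector lies in its kernel). By the matrix-tree theorem the graph has (1/6) * product of the nonzero eigenvalues = 1 spanning tree. The largest eigenvalue, 3.7321, is at most the vertex count 6.

x^6 - 10x^5 + 36x^4 - 56x^3 + 35x^2 - 6x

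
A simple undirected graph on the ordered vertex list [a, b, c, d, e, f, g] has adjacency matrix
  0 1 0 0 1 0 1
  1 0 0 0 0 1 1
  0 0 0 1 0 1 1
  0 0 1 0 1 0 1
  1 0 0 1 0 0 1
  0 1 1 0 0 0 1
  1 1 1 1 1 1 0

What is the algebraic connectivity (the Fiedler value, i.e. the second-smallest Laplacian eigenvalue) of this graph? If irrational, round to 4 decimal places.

2

Each diagonal entry of L is the vertex degree and each off-diagonal entry is -1 where an edge is present, 0 otherwise; in the order [a, b, c, d, e, f, g] the diagonal is [3, 3, 3, 3, 3, 3, 6]. Computing the eigenvalues of L and sorting gives [0, 2, 2, 4, 4, 5, 7]. The Fiedler value lambda_2 = 2 is strictly positive, so the graph is connected. The largest eigenvalue, 7, is at most the vertex count 7.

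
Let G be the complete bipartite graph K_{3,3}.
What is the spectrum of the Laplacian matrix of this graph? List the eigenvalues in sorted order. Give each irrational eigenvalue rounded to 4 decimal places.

The graph has 6 vertices and degree multiset [3, 3, 3, 3, 3, 3]; D is the diagonal matrix of degrees and L = D - A. The multiplicity of 0 as a Laplacian eigenvalue equals the number of connected components. There is one zero in the spectrum, matching the 1 component.

[0, 3, 3, 3, 3, 6]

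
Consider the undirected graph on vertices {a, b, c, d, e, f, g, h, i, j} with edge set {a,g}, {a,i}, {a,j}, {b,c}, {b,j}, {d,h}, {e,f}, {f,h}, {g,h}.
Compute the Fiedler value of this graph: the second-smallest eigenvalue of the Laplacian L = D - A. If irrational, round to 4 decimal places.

0.1378

Each diagonal entry of L is the vertex degree and each off-diagonal entry is -1 where an edge is present, 0 otherwise; in the order [a, b, c, d, e, f, g, h, i, j] the diagonal is [3, 2, 1, 1, 1, 2, 2, 3, 1, 2]. The smallest Laplacian eigenvalue is always 0. The next one, lambda_2 = 0.1378, measures how hard the graph is to disconnect: larger values mean better connectivity.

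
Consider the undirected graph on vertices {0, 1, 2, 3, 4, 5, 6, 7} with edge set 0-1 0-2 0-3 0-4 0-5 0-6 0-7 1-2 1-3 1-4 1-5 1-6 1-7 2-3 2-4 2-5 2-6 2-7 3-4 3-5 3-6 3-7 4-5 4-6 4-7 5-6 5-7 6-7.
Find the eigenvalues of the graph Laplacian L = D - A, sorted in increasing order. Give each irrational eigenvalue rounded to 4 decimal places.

[0, 8, 8, 8, 8, 8, 8, 8]

With the vertex order [0, 1, 2, 3, 4, 5, 6, 7], the degrees are [7, 7, 7, 7, 7, 7, 7, 7], giving D = diag(7, 7, 7, 7, 7, 7, 7, 7) and L = D - A. Diagonalising L (or applying a numerical eigensolver to the 8x8 matrix) gives the spectrum above. The single zero eigenvalue shows the graph is connected.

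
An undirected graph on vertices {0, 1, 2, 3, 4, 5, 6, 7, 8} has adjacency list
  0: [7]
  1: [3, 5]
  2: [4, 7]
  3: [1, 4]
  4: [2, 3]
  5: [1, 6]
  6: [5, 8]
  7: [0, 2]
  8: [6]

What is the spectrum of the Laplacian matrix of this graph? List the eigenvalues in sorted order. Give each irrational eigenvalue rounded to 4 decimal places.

Reading degrees in the order [0, 1, 2, 3, 4, 5, 6, 7, 8] gives [1, 2, 2, 2, 2, 2, 2, 2, 1]; set D = diag(1, 2, 2, 2, 2, 2, 2, 2, 1) and form L = D - A. Since every row of L sums to 0, the all-ones vector is in the kernel and 0 is an eigenvalue. The single zero eigenvalue shows the graph is connected. By the matrix-tree theorem the graph has (1/9) * product of the nonzero eigenvalues = 1 spanning tree. The eigenvalues sum to 16, which equals trace(L) = 2|E|.

[0, 0.1206, 0.4679, 1, 1.6527, 2.3473, 3, 3.5321, 3.8794]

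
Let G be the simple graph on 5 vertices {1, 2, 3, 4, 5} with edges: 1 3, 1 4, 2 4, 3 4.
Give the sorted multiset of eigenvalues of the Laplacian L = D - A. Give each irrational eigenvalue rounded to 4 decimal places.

Each diagonal entry of L is the vertex degree and each off-diagonal entry is -1 where an edge is present, 0 otherwise; in the order [1, 2, 3, 4, 5] the diagonal is [2, 1, 2, 3, 0]. Since every row of L sums to 0, the all-ones vector is in the kernel and 0 is an eigenvalue. The 2 zero eigenvalues correspond to the 2 connected components. The eigenvalues sum to 8, which equals trace(L) = 2|E|.

[0, 0, 1, 3, 4]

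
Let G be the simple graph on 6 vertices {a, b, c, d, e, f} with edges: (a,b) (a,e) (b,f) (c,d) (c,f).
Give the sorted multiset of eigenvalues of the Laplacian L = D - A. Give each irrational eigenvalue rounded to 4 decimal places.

[0, 0.2679, 1, 2, 3, 3.7321]

Reading degrees in the order [a, b, c, d, e, f] gives [2, 2, 2, 1, 1, 2]; set D = diag(2, 2, 2, 1, 1, 2) and form L = D - A. Diagonalising L (or applying a numerical eigensolver to the 6x6 matrix) gives the spectrum above. The single zero eigenvalue shows the graph is connected.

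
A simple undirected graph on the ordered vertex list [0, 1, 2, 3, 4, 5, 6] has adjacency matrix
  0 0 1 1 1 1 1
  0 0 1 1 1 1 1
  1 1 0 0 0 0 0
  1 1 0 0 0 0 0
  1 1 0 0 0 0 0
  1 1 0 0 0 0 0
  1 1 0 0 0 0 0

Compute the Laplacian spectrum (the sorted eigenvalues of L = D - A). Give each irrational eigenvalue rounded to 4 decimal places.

[0, 2, 2, 2, 2, 5, 7]

Reading degrees in the order [0, 1, 2, 3, 4, 5, 6] gives [5, 5, 2, 2, 2, 2, 2]; set D = diag(5, 5, 2, 2, 2, 2, 2) and form L = D - A. Diagonalising L (or applying a numerical eigensolver to the 7x7 matrix) gives the spectrum above. The single zero eigenvalue shows the graph is connected. There is one zero in the spectrum, matching the 1 component.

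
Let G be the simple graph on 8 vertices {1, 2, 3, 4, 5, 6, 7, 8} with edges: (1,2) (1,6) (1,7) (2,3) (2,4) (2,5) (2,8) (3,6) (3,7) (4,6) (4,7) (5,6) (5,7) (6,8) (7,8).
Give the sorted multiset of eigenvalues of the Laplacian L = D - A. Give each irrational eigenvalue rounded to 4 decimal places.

[0, 3, 3, 3, 3, 5, 5, 8]

Each diagonal entry of L is the vertex degree and each off-diagonal entry is -1 where an edge is present, 0 otherwise; in the order [1, 2, 3, 4, 5, 6, 7, 8] the diagonal is [3, 5, 3, 3, 3, 5, 5, 3]. Since every row of L sums to 0, the all-ones vector is in the kernel and 0 is an eigenvalue. By the matrix-tree theorem the graph has (1/8) * product of the nonzero eigenvalues = 2025 spanning trees.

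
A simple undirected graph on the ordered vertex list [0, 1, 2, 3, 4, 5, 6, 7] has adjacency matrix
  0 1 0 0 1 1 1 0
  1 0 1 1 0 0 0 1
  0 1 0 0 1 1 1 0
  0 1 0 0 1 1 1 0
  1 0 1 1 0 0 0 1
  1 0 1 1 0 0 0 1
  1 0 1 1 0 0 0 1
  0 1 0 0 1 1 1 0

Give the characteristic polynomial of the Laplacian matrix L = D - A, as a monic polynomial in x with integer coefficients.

With the vertex order [0, 1, 2, 3, 4, 5, 6, 7], the degrees are [4, 4, 4, 4, 4, 4, 4, 4], giving D = diag(4, 4, 4, 4, 4, 4, 4, 4) and L = D - A. The eigenvalues of L are [0, 4, 4, 4, 4, 4, 4, 8]; the characteristic polynomial is the product of (x - lambda_i), which multiplies out to x^8 - 32x^7 + 432x^6 - 3200x^5 + 14080x^4 - 36864x^3 + 53248x^2 - 32768x. Since p(0) = det(-L) = 0, x divides p(x). The eigenvalues sum to 32, which equals trace(L) = 2|E|.

x^8 - 32x^7 + 432x^6 - 3200x^5 + 14080x^4 - 36864x^3 + 53248x^2 - 32768x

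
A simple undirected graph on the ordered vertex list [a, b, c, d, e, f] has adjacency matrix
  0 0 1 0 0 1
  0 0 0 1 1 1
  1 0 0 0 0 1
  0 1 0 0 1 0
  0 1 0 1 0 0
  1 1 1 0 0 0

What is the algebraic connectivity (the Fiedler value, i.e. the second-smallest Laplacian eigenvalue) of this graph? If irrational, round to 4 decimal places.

Each diagonal entry of L is the vertex degree and each off-diagonal entry is -1 where an edge is present, 0 otherwise; in the order [a, b, c, d, e, f] the diagonal is [2, 3, 2, 2, 2, 3]. The sorted Laplacian eigenvalues are [0, 0.4384, 3, 3, 3, 4.5616]; the algebraic connectivity is the second entry, 0.4384. The eigenvalues sum to 14, which equals trace(L) = 2|E|. There is one zero in the spectrum, matching the 1 component.

0.4384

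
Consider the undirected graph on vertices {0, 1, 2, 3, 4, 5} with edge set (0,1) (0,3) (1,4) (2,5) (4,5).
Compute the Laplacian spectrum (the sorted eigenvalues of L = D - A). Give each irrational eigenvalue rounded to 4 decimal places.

[0, 0.2679, 1, 2, 3, 3.7321]

Reading degrees in the order [0, 1, 2, 3, 4, 5] gives [2, 2, 1, 1, 2, 2]; set D = diag(2, 2, 1, 1, 2, 2) and form L = D - A. Diagonalising L (or applying a numerical eigensolver to the 6x6 matrix) gives the spectrum above. The single zero eigenvalue shows the graph is connected. The largest eigenvalue, 3.7321, is at most the vertex count 6.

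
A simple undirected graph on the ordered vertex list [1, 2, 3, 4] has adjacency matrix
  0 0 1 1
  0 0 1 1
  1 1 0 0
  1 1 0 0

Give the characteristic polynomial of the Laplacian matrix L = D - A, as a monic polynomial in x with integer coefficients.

Each diagonal entry of L is the vertex degree and each off-diagonal entry is -1 where an edge is present, 0 otherwise; in the order [1, 2, 3, 4] the diagonal is [2, 2, 2, 2]. The eigenvalues of L are [0, 2, 2, 4]; the characteristic polynomial is the product of (x - lambda_i), which multiplies out to x^4 - 8x^3 + 20x^2 - 16x. The constant term is 0 because L is singular (the all-ones vector lies in its kernel). The eigenvalues sum to 8, which equals trace(L) = 2|E|. There is one zero in the spectrum, matching the 1 component.

x^4 - 8x^3 + 20x^2 - 16x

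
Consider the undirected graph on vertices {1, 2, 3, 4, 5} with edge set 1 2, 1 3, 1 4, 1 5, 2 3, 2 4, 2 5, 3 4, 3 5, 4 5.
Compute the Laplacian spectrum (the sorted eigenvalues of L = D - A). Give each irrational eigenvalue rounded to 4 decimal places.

[0, 5, 5, 5, 5]

Each diagonal entry of L is the vertex degree and each off-diagonal entry is -1 where an edge is present, 0 otherwise; in the order [1, 2, 3, 4, 5] the diagonal is [4, 4, 4, 4, 4]. L is symmetric positive semidefinite, so every eigenvalue is real and nonnegative. There is one zero in the spectrum, matching the 1 component.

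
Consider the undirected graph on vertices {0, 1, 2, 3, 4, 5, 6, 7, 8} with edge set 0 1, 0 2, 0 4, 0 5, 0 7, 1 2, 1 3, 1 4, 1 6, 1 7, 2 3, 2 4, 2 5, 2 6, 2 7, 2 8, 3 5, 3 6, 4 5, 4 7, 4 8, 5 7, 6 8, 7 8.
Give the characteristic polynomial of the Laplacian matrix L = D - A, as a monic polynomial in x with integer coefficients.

x^9 - 48x^8 + 993x^7 - 11554x^6 + 82620x^5 - 371398x^4 + 1023755x^3 - 1580296x^2 + 1044855x

Reading degrees in the order [0, 1, 2, 3, 4, 5, 6, 7, 8] gives [5, 6, 8, 4, 6, 5, 4, 6, 4]; set D = diag(5, 6, 8, 4, 6, 5, 4, 6, 4) and form L = D - A. L has integer entries, so p(x) = det(xI - L) has integer coefficients. Expanding the determinant yields x^9 - 48x^8 + 993x^7 - 11554x^6 + 82620x^5 - 371398x^4 + 1023755x^3 - 1580296x^2 + 1044855x. The coefficient of x^8 equals -trace(L) = -48, matching the sum of degrees. There is one zero in the spectrum, matching the 1 component. The eigenvalues sum to 48, which equals trace(L) = 2|E|.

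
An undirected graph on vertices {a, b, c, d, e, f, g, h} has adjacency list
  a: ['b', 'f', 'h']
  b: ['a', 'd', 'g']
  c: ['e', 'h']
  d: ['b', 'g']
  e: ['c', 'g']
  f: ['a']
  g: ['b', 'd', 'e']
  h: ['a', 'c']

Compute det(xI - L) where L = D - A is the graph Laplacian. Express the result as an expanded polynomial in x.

x^8 - 18x^7 + 131x^6 - 494x^5 + 1027x^4 - 1156x^3 + 642x^2 - 136x

With the vertex order [a, b, c, d, e, f, g, h], the degrees are [3, 3, 2, 2, 2, 1, 3, 2], giving D = diag(3, 3, 2, 2, 2, 1, 3, 2) and L = D - A. Computing det(xI - L) by cofactor expansion (or equivalently via sum-over-permutations) gives x^8 - 18x^7 + 131x^6 - 494x^5 + 1027x^4 - 1156x^3 + 642x^2 - 136x. The coefficient of x^7 equals -trace(L) = -18, matching the sum of degrees. The eigenvalues sum to 18, which equals trace(L) = 2|E|. There is one zero in the spectrum, matching the 1 component.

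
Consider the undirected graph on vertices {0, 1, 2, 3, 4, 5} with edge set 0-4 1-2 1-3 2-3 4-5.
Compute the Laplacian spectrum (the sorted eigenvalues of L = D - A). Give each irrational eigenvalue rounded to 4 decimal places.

[0, 0, 1, 3, 3, 3]

Each diagonal entry of L is the vertex degree and each off-diagonal entry is -1 where an edge is present, 0 otherwise; in the order [0, 1, 2, 3, 4, 5] the diagonal is [1, 2, 2, 2, 2, 1]. Since every row of L sums to 0, the all-ones vector is in the kernel and 0 is an eigenvalue. The 2 zero eigenvalues correspond to the 2 connected components. The largest eigenvalue, 3, is at most the vertex count 6. There are 2 zeros in the spectrum, matching the 2 components.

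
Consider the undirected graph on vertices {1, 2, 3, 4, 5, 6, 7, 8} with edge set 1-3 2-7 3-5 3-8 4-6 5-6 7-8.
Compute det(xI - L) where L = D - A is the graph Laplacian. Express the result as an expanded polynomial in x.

x^8 - 14x^7 + 77x^6 - 212x^5 + 308x^4 - 228x^3 + 75x^2 - 8x

Each diagonal entry of L is the vertex degree and each off-diagonal entry is -1 where an edge is present, 0 otherwise; in the order [1, 2, 3, 4, 5, 6, 7, 8] the diagonal is [1, 1, 3, 1, 2, 2, 2, 2]. Computing det(xI - L) by cofactor expansion (or equivalently via sum-over-permutations) gives x^8 - 14x^7 + 77x^6 - 212x^5 + 308x^4 - 228x^3 + 75x^2 - 8x. The coefficient of x^7 equals -trace(L) = -14, matching the sum of degrees. By the matrix-tree theorem the graph has (1/8) * product of the nonzero eigenvalues = 1 spanning tree.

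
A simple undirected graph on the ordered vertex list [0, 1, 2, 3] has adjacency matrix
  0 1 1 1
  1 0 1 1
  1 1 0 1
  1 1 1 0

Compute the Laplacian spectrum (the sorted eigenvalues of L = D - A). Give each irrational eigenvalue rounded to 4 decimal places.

[0, 4, 4, 4]

Each diagonal entry of L is the vertex degree and each off-diagonal entry is -1 where an edge is present, 0 otherwise; in the order [0, 1, 2, 3] the diagonal is [3, 3, 3, 3]. L is symmetric positive semidefinite, so every eigenvalue is real and nonnegative. The single zero eigenvalue shows the graph is connected. There is one zero in the spectrum, matching the 1 component.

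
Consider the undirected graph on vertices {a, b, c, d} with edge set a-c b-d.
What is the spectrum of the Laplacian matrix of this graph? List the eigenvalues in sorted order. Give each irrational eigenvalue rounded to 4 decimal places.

Each diagonal entry of L is the vertex degree and each off-diagonal entry is -1 where an edge is present, 0 otherwise; in the order [a, b, c, d] the diagonal is [1, 1, 1, 1]. The multiplicity of 0 as a Laplacian eigenvalue equals the number of connected components. The 2 zero eigenvalues correspond to the 2 connected components. There are 2 zeros in the spectrum, matching the 2 components.

[0, 0, 2, 2]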